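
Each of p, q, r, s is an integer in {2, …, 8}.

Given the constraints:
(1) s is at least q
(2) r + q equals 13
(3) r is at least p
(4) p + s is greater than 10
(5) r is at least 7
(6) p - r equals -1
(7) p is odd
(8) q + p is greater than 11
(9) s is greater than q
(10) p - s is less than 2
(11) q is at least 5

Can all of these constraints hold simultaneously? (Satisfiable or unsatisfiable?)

The assignment p = 7, q = 5, r = 8, s = 6 works:
  constraint 2 holds since r + q = 13.
  constraint 4 holds since p + s = 13.
  constraint 6 holds since p - r = -1.
The rest check out directly.

Satisfiable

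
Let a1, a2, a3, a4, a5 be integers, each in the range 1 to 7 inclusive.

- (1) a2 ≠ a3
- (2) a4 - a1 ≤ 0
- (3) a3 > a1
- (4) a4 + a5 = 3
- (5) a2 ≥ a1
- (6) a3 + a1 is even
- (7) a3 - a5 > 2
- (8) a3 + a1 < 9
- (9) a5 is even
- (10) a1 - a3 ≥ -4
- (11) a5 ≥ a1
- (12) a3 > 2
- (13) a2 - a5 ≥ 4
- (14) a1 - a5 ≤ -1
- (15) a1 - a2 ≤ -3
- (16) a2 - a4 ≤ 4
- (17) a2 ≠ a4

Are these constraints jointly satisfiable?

Constraints 2, 13, 14, and 16 give a2 − a5 ≥ 4, a5 − a1 ≥ 1, a1 − a4 ≥ 0, a4 − a2 ≥ -4.
Adding all 4 inequalities: the left sides telescope to 0, and the right sides sum to 4 + 1 + 0 + (-4) = 1. So 0 ≥ 1, which is false.

Unsatisfiable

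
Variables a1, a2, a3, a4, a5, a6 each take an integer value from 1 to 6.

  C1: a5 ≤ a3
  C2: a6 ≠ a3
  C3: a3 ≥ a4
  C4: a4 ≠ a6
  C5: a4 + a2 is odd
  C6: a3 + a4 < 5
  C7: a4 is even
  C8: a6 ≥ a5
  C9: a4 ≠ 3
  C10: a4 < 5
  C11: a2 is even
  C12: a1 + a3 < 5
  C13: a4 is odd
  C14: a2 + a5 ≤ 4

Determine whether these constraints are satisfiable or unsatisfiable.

Constraint 7 makes a4 even and constraint 11 makes a2 even, so a4 + a2 must be even. Constraint 5 says a4 + a2 is odd — contradiction.

Unsatisfiable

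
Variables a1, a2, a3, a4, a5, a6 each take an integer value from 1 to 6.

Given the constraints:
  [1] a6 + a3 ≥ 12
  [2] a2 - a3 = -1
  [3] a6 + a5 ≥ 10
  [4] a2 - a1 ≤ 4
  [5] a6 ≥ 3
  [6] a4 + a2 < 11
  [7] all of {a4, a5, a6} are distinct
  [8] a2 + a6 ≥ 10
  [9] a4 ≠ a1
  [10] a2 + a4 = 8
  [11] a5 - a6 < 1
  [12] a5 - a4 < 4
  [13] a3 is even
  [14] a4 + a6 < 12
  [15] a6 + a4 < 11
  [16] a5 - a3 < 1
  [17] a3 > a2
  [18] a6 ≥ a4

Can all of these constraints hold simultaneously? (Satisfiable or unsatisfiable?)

One satisfying assignment is a1 = 2, a2 = 5, a3 = 6, a4 = 3, a5 = 5, a6 = 6.
For the less obvious constraints — constraint 1: a6 + a3 = 12; constraint 2: a2 - a3 = -1; constraint 3: a6 + a5 = 11 — and the others hold by inspection.

Satisfiable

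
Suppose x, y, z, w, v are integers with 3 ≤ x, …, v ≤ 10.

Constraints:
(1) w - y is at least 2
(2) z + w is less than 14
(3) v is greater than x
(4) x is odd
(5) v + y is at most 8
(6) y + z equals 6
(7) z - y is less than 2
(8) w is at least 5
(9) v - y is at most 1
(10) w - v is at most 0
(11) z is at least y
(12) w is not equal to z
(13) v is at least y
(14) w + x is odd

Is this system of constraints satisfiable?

Unsatisfiable

Constraints 1, 9, and 10 give w − y ≥ 2, y − v ≥ -1, v − w ≥ 0.
Adding all 3 inequalities: the left sides telescope to 0, and the right sides sum to 2 + (-1) + 0 = 1. So 0 ≥ 1, which is false.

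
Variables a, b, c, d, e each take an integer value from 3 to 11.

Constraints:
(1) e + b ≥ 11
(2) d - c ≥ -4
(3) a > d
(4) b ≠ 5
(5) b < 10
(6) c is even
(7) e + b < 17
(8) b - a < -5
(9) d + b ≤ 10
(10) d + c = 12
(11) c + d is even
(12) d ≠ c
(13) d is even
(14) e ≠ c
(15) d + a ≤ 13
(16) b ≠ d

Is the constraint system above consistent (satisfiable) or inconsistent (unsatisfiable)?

One satisfying assignment is a = 9, b = 3, c = 8, d = 4, e = 11.
For the less obvious constraints — constraint 1: e + b = 14; constraint 2: d - c = -4; constraint 7: e + b = 14 — and the others hold by inspection.

Satisfiable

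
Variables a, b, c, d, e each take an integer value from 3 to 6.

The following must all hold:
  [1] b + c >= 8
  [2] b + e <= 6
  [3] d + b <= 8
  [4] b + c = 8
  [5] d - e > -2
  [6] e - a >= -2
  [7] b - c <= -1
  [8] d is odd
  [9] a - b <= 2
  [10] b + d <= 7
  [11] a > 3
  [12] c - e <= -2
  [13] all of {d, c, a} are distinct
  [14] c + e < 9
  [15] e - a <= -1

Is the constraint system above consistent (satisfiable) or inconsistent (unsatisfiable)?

Unsatisfiable

Constraints 7, 9, 12, and 15 give c − b ≥ 1, b − a ≥ -2, a − e ≥ 1, e − c ≥ 2.
Adding all 4 inequalities: the left sides telescope to 0, and the right sides sum to 1 + (-2) + 1 + 2 = 2. So 0 ≥ 2, which is false.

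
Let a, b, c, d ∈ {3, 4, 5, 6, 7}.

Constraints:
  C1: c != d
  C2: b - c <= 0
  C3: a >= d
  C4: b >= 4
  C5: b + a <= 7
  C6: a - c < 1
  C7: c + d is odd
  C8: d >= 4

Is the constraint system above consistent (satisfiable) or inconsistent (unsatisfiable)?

Unsatisfiable

From constraint 4: b ≥ 4. From constraints 3 and 8: a ≥ d ≥ 4. Hence b + a ≥ 8. But constraint 5 requires b + a ≤ 7, and 7 < 8. Contradiction.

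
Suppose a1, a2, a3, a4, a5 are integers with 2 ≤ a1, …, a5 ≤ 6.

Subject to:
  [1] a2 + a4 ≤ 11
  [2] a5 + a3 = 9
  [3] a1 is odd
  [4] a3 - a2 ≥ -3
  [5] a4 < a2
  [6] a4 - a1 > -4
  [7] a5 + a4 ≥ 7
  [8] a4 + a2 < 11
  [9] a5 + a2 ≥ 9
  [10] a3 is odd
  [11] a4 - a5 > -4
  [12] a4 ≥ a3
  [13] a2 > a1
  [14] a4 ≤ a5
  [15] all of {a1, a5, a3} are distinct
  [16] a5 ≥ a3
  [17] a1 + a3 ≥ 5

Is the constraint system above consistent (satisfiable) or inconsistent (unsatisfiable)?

Satisfiable

Setting (a1, a2, a3, a4, a5) = (5, 6, 3, 3, 6) satisfies everything: constraint 1: a2 + a4 = 9; constraint 2: a5 + a3 = 9; constraint 4: a3 - a2 = -3, and the others follow.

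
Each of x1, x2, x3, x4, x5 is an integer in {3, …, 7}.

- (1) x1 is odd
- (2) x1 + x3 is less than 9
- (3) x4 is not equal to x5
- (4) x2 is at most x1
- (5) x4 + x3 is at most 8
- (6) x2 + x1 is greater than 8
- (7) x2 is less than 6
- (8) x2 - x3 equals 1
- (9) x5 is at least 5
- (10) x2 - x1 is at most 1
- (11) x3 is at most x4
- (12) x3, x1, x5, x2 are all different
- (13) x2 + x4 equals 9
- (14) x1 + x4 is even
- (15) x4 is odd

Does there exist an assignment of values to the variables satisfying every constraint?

Setting (x1, x2, x3, x4, x5) = (5, 4, 3, 5, 7) satisfies everything: constraint 2: x1 + x3 = 8; constraint 5: x4 + x3 = 8; constraint 6: x2 + x1 = 9, and the others follow.

Satisfiable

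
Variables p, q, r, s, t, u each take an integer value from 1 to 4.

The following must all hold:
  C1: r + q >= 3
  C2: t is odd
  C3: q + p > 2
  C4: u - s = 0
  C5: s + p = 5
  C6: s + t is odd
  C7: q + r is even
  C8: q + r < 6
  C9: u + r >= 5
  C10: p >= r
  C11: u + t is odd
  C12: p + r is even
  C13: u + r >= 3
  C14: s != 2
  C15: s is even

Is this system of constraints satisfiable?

Try p = 1, q = 3, r = 1, s = 4, t = 1, u = 4.
Check constraint 1: r + q = 4; constraint 3: q + p = 4. The remaining constraints are straightforward to verify.

Satisfiable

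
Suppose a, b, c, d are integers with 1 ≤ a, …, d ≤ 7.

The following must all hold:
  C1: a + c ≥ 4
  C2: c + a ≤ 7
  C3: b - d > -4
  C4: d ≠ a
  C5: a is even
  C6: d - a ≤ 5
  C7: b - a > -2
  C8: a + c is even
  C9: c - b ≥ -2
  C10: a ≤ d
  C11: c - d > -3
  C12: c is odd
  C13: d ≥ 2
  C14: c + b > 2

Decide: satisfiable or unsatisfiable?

Unsatisfiable

Constraint 5 makes a even and constraint 12 makes c odd, so a + c must be odd. Constraint 8 says a + c is even — contradiction.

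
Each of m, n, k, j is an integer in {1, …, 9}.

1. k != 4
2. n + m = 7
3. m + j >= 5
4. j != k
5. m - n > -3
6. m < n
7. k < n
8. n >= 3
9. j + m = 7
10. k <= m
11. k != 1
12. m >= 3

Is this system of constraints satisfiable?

Satisfiable

Take m = 3, n = 4, k = 2, j = 4. Then constraint 2: n + m = 7; constraint 3: m + j = 7; constraint 5: m - n = -1, and every other listed constraint is also met.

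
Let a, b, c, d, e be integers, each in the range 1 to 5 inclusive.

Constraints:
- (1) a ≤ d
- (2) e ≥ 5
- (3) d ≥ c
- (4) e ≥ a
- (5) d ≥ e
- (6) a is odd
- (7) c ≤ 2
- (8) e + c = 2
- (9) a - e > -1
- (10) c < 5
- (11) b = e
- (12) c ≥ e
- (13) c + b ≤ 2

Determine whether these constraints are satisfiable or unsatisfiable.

From constraint 2: e ≥ 5. From constraints 7 and 12: e ≤ c and c ≤ 2, so e ≤ 2. But 2 < 5, so no value of e works.

Unsatisfiable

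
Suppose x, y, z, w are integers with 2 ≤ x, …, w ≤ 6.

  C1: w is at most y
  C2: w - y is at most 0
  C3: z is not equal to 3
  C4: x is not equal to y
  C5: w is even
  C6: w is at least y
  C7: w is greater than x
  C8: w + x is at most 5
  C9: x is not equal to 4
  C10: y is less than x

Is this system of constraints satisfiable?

Unsatisfiable

Constraints 2, 7, and 10 give y < x, x < w, w ≤ y. Chaining: y < x < w ≤ y, which forces y < y — impossible.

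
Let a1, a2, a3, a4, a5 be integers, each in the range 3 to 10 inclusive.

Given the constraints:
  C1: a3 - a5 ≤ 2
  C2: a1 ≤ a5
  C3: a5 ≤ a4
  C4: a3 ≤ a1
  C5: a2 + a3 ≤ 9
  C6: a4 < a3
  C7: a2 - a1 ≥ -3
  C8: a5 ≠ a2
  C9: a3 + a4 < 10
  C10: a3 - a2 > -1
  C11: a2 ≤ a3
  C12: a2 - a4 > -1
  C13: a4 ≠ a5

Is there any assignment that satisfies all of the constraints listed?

Unsatisfiable

Constraints 2, 3, 4, and 6 give a3 ≤ a1, a1 ≤ a5, a5 ≤ a4, a4 < a3. Chaining: a3 ≤ a1 ≤ a5 ≤ a4 < a3, which forces a3 < a3 — impossible.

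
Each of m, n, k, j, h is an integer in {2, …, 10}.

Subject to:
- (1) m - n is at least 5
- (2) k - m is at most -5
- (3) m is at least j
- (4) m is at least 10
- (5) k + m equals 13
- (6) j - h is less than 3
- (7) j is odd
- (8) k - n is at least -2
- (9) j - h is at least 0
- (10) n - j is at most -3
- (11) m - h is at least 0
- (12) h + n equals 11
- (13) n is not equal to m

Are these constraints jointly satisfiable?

Satisfiable

One satisfying assignment is m = 10, n = 4, k = 3, j = 7, h = 7.
For the less obvious constraints — constraint 1: m - n = 6; constraint 2: k - m = -7; constraint 5: k + m = 13 — and the others hold by inspection.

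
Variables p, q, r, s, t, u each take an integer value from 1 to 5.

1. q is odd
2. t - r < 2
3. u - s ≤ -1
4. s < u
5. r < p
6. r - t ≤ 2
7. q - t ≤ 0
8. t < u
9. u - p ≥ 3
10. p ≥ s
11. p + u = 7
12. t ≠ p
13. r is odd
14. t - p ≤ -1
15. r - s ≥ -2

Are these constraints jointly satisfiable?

Unsatisfiable

Constraints 3, 6, 9, 14, and 15 give t − r ≥ -2, r − s ≥ -2, s − u ≥ 1, u − p ≥ 3, p − t ≥ 1.
Adding all 5 inequalities: the left sides telescope to 0, and the right sides sum to (-2) + (-2) + 1 + 3 + 1 = 1. So 0 ≥ 1, which is false.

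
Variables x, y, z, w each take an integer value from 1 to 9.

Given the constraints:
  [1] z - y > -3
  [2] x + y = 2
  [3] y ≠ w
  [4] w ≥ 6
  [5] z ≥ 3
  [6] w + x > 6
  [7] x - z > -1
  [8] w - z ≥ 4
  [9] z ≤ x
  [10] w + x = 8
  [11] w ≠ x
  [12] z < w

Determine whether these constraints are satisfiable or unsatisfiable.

From constraint 4: w ≥ 6. From constraints 5 and 9: x ≥ z ≥ 3. Hence w + x ≥ 9. But constraint 10 requires w + x = 8, and 8 < 9. Contradiction.

Unsatisfiable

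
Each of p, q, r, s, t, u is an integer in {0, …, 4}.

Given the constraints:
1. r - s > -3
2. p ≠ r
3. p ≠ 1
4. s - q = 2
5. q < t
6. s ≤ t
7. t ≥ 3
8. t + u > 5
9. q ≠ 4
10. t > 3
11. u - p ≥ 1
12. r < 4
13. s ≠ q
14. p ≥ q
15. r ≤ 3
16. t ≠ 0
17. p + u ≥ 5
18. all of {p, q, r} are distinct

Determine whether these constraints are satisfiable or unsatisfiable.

Take p = 2, q = 0, r = 1, s = 2, t = 4, u = 3. Then constraint 1: r - s = -1; constraint 4: s - q = 2; constraint 8: t + u = 7, and every other listed constraint is also met.

Satisfiable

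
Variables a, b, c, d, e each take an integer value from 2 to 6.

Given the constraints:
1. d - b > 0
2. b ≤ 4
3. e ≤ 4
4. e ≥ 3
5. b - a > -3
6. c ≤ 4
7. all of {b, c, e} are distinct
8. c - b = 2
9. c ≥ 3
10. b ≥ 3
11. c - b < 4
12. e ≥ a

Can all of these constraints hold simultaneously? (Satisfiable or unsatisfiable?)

Constraints 2, 3, 4, 6, 9, and 10 confine each of b, c, e to the 2 values {3, 4}.
Constraint 7 requires all 3 of them to be distinct, but only 2 values are available — impossible by the pigeonhole principle.

Unsatisfiable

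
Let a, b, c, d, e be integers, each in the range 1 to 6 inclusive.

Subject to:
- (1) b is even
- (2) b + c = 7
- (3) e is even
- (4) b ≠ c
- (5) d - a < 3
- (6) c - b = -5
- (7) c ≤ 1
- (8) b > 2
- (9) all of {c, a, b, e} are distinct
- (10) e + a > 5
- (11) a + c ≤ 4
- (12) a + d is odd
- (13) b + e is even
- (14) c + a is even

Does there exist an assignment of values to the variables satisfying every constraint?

Setting (a, b, c, d, e) = (3, 6, 1, 4, 4) satisfies everything: constraint 2: b + c = 7; constraint 5: d - a = 1, and the others follow.

Satisfiable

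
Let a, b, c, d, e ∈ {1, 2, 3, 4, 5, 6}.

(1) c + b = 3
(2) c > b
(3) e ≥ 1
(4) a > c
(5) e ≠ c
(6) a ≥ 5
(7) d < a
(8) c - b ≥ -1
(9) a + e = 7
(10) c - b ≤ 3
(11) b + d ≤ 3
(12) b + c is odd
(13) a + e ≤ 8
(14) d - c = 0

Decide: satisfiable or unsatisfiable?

Satisfiable

Take a = 6, b = 1, c = 2, d = 2, e = 1. Then constraint 1: c + b = 3; constraint 8: c - b = 1, and every other listed constraint is also met.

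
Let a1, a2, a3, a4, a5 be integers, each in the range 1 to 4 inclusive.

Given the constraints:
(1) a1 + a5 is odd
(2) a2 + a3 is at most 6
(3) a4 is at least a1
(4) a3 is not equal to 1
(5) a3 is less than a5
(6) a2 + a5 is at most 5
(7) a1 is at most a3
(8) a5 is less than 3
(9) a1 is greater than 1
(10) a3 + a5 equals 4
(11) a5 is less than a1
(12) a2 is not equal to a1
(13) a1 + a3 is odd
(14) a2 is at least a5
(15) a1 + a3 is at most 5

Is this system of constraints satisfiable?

Constraints 5, 7, and 11 give a5 < a1, a1 ≤ a3, a3 < a5. Chaining: a5 < a1 ≤ a3 < a5, which forces a5 < a5 — impossible.

Unsatisfiable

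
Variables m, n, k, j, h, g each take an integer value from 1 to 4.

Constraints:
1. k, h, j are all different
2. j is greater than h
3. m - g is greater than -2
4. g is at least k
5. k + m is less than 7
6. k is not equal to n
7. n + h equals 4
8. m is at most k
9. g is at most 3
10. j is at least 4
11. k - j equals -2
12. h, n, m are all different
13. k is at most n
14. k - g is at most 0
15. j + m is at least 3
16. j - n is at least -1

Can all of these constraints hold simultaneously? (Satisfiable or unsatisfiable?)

Take m = 2, n = 3, k = 2, j = 4, h = 1, g = 2. Then constraint 3: m - g = 0; constraint 5: k + m = 4; constraint 7: n + h = 4, and every other listed constraint is also met.

Satisfiable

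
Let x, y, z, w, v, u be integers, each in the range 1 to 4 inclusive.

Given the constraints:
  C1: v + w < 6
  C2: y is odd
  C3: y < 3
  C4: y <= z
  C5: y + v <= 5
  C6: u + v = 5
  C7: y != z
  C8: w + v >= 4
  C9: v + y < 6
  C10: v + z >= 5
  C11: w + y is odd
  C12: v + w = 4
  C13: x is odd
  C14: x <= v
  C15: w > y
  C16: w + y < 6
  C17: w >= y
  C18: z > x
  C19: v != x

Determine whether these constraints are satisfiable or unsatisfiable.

One satisfying assignment is x = 1, y = 1, z = 3, w = 2, v = 2, u = 3.
For the less obvious constraints — constraint 1: v + w = 4; constraint 5: y + v = 3 — and the others hold by inspection.

Satisfiable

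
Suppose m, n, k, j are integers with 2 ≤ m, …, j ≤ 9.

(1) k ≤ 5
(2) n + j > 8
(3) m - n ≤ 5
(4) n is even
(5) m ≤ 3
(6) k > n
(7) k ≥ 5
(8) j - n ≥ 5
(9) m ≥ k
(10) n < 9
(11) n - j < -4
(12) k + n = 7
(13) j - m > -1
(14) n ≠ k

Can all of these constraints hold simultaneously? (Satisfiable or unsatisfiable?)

From constraints 7 and 9: m ≥ k and k ≥ 5, so m ≥ 5. From constraint 5: m ≤ 3. But 3 < 5, so no value of m works.

Unsatisfiable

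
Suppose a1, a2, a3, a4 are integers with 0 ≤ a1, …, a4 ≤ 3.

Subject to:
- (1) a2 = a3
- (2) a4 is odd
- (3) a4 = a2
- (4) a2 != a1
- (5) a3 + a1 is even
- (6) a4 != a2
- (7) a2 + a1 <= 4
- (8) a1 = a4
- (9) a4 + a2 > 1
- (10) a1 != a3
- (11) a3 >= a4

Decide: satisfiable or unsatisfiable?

From constraints 1, 3, and 8, a1 = a4 = a2 = a3, so a1 = a3. But constraint 10 says a1 ≠ a3. Contradiction.

Unsatisfiable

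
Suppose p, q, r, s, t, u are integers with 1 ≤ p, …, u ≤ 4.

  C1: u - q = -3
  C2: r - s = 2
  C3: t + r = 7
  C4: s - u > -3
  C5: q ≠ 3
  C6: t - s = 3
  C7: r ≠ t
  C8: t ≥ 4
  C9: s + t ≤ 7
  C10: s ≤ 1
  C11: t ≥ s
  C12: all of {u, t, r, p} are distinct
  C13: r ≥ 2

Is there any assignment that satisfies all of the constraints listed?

Try p = 2, q = 4, r = 3, s = 1, t = 4, u = 1.
Check constraint 1: u - q = -3; constraint 2: r - s = 2. The remaining constraints are straightforward to verify.

Satisfiable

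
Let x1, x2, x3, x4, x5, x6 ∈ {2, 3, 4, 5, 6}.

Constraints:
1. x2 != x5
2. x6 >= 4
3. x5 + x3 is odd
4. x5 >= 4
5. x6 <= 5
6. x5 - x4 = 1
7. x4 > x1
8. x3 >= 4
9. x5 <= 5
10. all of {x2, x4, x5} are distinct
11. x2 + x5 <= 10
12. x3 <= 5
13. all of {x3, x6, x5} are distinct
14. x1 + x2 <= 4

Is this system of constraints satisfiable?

Constraints 2, 4, 5, 8, 9, and 12 confine each of x3, x6, x5 to the 2 values {4, 5}.
Constraint 13 requires all 3 of them to be distinct, but only 2 values are available — impossible by the pigeonhole principle.

Unsatisfiable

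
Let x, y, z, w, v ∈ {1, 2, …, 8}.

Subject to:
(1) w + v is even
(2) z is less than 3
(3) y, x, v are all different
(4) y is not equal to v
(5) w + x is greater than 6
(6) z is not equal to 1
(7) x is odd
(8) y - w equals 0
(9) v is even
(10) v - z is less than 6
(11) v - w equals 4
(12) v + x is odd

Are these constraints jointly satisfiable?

Try x = 5, y = 2, z = 2, w = 2, v = 6.
Check constraint 5: w + x = 7; constraint 8: y - w = 0. The remaining constraints are straightforward to verify.

Satisfiable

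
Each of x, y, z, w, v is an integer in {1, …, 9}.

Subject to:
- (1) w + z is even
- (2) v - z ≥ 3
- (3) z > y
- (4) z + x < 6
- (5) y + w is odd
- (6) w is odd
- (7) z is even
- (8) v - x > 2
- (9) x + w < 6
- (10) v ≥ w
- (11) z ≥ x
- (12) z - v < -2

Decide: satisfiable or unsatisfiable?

Unsatisfiable

Constraint 6 makes w odd and constraint 7 makes z even, so w + z must be odd. Constraint 1 says w + z is even — contradiction.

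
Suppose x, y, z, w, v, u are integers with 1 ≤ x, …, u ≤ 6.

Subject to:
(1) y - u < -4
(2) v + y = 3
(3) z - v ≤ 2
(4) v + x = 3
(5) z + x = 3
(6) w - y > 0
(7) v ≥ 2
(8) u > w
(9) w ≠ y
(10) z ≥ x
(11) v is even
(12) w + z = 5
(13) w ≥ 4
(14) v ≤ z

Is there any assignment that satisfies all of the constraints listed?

Unsatisfiable

From constraint 13: w ≥ 4. From constraints 7 and 14: z ≥ v ≥ 2. Hence w + z ≥ 6. But constraint 12 requires w + z = 5, and 5 < 6. Contradiction.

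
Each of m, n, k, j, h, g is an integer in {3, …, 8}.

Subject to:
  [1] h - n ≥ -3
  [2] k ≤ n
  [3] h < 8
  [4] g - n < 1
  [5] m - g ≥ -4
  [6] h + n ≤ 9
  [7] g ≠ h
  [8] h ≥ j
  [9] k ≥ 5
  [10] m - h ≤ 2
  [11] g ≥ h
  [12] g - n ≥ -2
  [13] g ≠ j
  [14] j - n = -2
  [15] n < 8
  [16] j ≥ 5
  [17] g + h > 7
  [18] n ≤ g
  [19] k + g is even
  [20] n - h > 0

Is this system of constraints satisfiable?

Unsatisfiable

From constraints 8 and 16: h ≥ j ≥ 5. From constraints 2 and 9: n ≥ k ≥ 5. Hence h + n ≥ 10. But constraint 6 requires h + n ≤ 9, and 9 < 10. Contradiction.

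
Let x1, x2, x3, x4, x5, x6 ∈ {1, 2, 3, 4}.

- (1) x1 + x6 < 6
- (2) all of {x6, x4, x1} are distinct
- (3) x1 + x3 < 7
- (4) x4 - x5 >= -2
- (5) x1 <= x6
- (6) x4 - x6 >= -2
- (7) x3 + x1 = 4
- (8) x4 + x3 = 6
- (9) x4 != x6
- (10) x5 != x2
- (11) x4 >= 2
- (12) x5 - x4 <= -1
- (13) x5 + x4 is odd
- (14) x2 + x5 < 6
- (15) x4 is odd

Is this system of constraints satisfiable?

Satisfiable

Try x1 = 1, x2 = 3, x3 = 3, x4 = 3, x5 = 2, x6 = 2.
Check constraint 1: x1 + x6 = 3; constraint 3: x1 + x3 = 4; constraint 4: x4 - x5 = 1. The remaining constraints are straightforward to verify.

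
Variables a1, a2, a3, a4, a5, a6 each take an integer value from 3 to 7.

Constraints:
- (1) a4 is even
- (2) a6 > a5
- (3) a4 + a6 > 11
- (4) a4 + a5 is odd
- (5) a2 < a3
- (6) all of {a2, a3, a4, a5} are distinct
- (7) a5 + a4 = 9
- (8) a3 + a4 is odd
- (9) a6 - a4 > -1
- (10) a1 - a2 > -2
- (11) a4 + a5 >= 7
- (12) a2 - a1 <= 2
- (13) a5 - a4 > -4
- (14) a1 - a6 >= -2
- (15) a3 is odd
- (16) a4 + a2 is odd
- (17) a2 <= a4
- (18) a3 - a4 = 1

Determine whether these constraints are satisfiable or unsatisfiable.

The assignment a1 = 5, a2 = 5, a3 = 7, a4 = 6, a5 = 3, a6 = 7 works:
  constraint 3 holds since a4 + a6 = 13.
  constraint 7 holds since a5 + a4 = 9.
  constraint 9 holds since a6 - a4 = 1.
The rest check out directly.

Satisfiable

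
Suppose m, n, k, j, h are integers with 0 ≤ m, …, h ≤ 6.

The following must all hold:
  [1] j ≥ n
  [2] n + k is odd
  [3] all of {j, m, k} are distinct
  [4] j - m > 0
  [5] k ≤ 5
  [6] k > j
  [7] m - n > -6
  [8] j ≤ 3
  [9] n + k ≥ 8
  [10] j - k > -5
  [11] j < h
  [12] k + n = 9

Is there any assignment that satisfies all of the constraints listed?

From constraint 5: k ≤ 5. From constraints 1 and 8: n ≤ j ≤ 3. Hence k + n ≤ 8. But constraint 12 requires k + n = 9, and 9 > 8. Contradiction.

Unsatisfiable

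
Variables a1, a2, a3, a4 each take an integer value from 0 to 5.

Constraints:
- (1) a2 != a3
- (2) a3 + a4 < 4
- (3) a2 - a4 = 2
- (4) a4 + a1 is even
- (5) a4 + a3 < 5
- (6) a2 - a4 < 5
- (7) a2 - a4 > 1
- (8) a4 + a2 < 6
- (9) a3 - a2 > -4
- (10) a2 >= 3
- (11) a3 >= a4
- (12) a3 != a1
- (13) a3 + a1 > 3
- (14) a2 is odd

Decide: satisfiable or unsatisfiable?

One satisfying assignment is a1 = 5, a2 = 3, a3 = 1, a4 = 1.
For the less obvious constraints — constraint 2: a3 + a4 = 2; constraint 3: a2 - a4 = 2 — and the others hold by inspection.

Satisfiable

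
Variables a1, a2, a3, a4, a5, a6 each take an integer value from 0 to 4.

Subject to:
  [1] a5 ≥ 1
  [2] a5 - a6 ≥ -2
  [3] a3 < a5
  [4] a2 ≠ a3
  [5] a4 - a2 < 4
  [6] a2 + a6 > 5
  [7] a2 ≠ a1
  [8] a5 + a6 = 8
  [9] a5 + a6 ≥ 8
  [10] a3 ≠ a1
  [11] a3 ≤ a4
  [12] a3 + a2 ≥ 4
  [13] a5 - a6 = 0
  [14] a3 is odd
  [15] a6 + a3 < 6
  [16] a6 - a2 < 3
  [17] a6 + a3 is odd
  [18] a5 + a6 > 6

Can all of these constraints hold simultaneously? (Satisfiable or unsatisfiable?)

Satisfiable

Setting (a1, a2, a3, a4, a5, a6) = (4, 3, 1, 4, 4, 4) satisfies everything: constraint 2: a5 - a6 = 0; constraint 5: a4 - a2 = 1; constraint 6: a2 + a6 = 7, and the others follow.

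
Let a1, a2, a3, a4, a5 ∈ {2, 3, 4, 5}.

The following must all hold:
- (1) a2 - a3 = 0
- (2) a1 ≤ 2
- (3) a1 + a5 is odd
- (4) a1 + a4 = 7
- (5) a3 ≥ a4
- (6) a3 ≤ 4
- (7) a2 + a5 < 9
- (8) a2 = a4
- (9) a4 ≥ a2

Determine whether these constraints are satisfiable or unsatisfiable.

From constraint 2: a1 ≤ 2. From constraints 5 and 6: a4 ≤ a3 ≤ 4. Hence a1 + a4 ≤ 6. But constraint 4 requires a1 + a4 = 7, and 7 > 6. Contradiction.

Unsatisfiable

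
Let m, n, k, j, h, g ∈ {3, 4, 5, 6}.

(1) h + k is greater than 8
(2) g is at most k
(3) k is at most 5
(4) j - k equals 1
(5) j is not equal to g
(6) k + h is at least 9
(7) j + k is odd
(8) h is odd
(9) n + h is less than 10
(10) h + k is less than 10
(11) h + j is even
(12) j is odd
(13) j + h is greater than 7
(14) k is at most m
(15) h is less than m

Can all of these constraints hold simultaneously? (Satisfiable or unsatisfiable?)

Satisfiable

Try m = 6, n = 4, k = 4, j = 5, h = 5, g = 3.
Check constraint 1: h + k = 9; constraint 4: j - k = 1. The remaining constraints are straightforward to verify.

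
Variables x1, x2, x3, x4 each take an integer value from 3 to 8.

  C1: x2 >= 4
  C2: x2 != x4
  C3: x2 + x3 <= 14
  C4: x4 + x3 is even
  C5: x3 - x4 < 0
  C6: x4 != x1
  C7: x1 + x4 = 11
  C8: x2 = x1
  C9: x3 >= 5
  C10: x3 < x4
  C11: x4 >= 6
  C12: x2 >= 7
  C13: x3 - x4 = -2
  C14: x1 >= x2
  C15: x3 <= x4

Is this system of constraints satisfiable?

From constraints 12 and 14: x1 ≥ x2 ≥ 7. From constraints 9 and 15: x4 ≥ x3 ≥ 5. Hence x1 + x4 ≥ 12. But constraint 7 requires x1 + x4 = 11, and 11 < 12. Contradiction.

Unsatisfiable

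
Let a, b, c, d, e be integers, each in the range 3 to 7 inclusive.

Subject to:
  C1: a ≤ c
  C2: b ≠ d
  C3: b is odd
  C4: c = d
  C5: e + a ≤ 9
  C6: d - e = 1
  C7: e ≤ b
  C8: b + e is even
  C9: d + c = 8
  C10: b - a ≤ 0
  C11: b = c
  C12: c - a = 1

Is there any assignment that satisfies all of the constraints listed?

Unsatisfiable

From constraints 4 and 11, b = c = d, so b = d. But constraint 2 says b ≠ d. Contradiction.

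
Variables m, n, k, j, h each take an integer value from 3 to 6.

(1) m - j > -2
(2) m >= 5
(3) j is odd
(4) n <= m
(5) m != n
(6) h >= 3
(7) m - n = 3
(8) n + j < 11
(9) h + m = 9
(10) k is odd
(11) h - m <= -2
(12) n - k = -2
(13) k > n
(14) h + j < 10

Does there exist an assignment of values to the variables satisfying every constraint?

Satisfiable

Setting (m, n, k, j, h) = (6, 3, 5, 5, 3) satisfies everything: constraint 1: m - j = 1; constraint 7: m - n = 3; constraint 8: n + j = 8, and the others follow.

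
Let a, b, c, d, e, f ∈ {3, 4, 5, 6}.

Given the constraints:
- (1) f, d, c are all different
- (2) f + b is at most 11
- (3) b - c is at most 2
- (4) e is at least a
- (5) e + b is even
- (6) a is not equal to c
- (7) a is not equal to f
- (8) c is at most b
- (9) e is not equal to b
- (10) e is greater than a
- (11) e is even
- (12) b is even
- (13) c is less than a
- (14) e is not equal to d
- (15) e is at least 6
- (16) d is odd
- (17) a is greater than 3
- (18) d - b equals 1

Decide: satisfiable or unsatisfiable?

Satisfiable

The assignment a = 5, b = 4, c = 3, d = 5, e = 6, f = 6 works:
  constraint 2 holds since f + b = 10.
  constraint 3 holds since b - c = 1.
  constraint 18 holds since d - b = 1.
The rest check out directly.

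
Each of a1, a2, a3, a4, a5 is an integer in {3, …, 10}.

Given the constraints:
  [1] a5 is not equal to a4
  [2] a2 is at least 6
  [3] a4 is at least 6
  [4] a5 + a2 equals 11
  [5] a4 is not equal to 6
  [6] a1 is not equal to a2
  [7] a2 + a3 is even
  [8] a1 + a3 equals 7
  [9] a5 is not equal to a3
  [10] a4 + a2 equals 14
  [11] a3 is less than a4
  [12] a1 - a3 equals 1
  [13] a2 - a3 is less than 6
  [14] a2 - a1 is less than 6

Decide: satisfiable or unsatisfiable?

The assignment a1 = 4, a2 = 7, a3 = 3, a4 = 7, a5 = 4 works:
  constraint 4 holds since a5 + a2 = 11.
  constraint 8 holds since a1 + a3 = 7.
  constraint 10 holds since a4 + a2 = 14.
The rest check out directly.

Satisfiable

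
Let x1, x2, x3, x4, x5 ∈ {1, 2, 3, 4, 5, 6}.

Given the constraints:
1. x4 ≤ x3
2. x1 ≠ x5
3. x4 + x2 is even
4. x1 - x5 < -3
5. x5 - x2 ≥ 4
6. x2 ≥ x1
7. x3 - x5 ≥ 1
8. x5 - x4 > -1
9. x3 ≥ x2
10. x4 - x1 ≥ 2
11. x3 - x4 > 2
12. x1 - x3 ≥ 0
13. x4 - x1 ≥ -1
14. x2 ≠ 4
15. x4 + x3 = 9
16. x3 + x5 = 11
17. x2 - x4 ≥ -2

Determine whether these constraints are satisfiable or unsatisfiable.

Constraints 5, 7, 12, 13, and 17 give x2 − x4 ≥ -2, x4 − x1 ≥ -1, x1 − x3 ≥ 0, x3 − x5 ≥ 1, x5 − x2 ≥ 4.
Adding all 5 inequalities: the left sides telescope to 0, and the right sides sum to (-2) + (-1) + 0 + 1 + 4 = 2. So 0 ≥ 2, which is false.

Unsatisfiable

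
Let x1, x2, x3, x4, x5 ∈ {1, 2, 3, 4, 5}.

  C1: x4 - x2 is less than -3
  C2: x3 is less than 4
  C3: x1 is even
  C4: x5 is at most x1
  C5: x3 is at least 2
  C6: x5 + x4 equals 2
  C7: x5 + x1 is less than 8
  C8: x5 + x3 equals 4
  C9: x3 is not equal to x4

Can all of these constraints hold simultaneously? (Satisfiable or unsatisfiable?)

Satisfiable

Try x1 = 4, x2 = 5, x3 = 3, x4 = 1, x5 = 1.
Check constraint 1: x4 - x2 = -4; constraint 6: x5 + x4 = 2. The remaining constraints are straightforward to verify.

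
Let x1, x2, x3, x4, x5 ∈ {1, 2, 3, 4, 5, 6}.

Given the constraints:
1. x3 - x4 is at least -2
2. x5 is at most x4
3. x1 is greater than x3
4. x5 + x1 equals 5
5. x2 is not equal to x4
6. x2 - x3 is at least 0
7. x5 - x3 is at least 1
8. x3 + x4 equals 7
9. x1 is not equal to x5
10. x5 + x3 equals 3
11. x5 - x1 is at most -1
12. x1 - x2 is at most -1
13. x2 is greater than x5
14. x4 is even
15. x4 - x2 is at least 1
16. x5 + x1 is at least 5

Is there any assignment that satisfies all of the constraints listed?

Unsatisfiable

Constraints 1, 7, 11, 12, and 15 give x2 − x1 ≥ 1, x1 − x5 ≥ 1, x5 − x3 ≥ 1, x3 − x4 ≥ -2, x4 − x2 ≥ 1.
Adding all 5 inequalities: the left sides telescope to 0, and the right sides sum to 1 + 1 + 1 + (-2) + 1 = 2. So 0 ≥ 2, which is false.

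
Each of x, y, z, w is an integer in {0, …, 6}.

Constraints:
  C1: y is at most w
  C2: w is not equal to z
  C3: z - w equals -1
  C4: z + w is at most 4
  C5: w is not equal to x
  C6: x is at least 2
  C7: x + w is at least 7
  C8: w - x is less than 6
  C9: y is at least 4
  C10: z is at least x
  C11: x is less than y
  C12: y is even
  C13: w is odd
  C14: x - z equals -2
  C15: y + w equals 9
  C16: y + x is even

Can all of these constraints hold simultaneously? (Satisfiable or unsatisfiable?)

From constraints 6 and 10: z ≥ x ≥ 2. From constraints 1 and 9: w ≥ y ≥ 4. Hence z + w ≥ 6. But constraint 4 requires z + w ≤ 4, and 4 < 6. Contradiction.

Unsatisfiable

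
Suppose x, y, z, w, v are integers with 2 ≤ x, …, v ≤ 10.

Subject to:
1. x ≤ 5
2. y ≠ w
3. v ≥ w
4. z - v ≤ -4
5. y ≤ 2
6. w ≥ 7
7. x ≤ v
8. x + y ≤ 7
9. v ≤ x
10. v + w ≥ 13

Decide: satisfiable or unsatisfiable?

From constraints 3 and 6: v ≥ w and w ≥ 7, so v ≥ 7. From constraints 1 and 9: v ≤ x and x ≤ 5, so v ≤ 5. But 5 < 7, so no value of v works.

Unsatisfiable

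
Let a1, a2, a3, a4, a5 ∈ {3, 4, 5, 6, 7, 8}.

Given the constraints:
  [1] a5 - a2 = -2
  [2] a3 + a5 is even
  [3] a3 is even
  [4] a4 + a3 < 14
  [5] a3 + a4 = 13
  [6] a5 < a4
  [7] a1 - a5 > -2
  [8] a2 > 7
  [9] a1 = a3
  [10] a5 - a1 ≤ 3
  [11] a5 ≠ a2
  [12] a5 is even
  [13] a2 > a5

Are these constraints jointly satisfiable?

One satisfying assignment is a1 = 6, a2 = 8, a3 = 6, a4 = 7, a5 = 6.
For the less obvious constraints — constraint 1: a5 - a2 = -2; constraint 4: a4 + a3 = 13; constraint 5: a3 + a4 = 13 — and the others hold by inspection.

Satisfiable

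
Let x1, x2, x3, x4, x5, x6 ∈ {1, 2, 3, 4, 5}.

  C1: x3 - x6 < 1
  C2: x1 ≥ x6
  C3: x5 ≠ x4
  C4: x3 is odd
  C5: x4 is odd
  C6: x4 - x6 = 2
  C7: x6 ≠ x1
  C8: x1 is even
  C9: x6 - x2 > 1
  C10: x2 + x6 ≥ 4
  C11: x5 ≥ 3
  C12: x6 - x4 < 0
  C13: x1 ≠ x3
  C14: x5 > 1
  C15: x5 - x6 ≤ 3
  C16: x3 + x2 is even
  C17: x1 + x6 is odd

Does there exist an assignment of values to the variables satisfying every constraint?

One satisfying assignment is x1 = 4, x2 = 1, x3 = 1, x4 = 5, x5 = 4, x6 = 3.
For the less obvious constraints — constraint 1: x3 - x6 = -2; constraint 6: x4 - x6 = 2; constraint 9: x6 - x2 = 2 — and the others hold by inspection.

Satisfiable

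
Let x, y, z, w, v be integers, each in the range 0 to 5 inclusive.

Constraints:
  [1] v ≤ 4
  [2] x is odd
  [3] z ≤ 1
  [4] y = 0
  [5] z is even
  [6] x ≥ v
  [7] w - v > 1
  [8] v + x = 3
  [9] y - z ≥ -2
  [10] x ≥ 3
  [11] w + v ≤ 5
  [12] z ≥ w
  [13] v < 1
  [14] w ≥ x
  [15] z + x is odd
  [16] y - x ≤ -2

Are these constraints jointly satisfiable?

From constraints 10 and 14: w ≥ x and x ≥ 3, so w ≥ 3. From constraints 3 and 12: w ≤ z and z ≤ 1, so w ≤ 1. But 1 < 3, so no value of w works.

Unsatisfiable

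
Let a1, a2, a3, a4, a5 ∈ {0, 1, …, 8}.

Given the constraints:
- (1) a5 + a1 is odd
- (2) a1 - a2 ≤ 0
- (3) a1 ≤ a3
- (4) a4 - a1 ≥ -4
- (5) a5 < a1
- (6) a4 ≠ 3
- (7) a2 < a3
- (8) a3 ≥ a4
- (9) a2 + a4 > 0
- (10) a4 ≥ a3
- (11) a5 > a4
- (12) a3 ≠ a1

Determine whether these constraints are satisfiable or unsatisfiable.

Unsatisfiable

Constraints 2, 5, 7, 10, and 11 give a5 < a1, a1 ≤ a2, a2 < a3, a3 ≤ a4, a4 < a5. Chaining: a5 < a1 ≤ a2 < a3 ≤ a4 < a5, which forces a5 < a5 — impossible.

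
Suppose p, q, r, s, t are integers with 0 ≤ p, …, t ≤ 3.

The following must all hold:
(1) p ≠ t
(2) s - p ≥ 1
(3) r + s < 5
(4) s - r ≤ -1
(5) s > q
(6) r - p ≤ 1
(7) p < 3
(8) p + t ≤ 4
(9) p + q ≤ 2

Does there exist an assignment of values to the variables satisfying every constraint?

Constraints 2, 4, and 6 give r − s ≥ 1, s − p ≥ 1, p − r ≥ -1.
Adding all 3 inequalities: the left sides telescope to 0, and the right sides sum to 1 + 1 + (-1) = 1. So 0 ≥ 1, which is false.

Unsatisfiable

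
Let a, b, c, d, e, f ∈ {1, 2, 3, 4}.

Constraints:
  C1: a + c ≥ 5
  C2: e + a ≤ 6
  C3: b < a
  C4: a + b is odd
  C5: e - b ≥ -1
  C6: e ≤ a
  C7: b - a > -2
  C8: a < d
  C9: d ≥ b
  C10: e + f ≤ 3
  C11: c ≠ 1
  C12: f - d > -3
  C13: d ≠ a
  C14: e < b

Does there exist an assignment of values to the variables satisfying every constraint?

Satisfiable

Take a = 3, b = 2, c = 4, d = 4, e = 1, f = 2. Then constraint 1: a + c = 7; constraint 2: e + a = 4, and every other listed constraint is also met.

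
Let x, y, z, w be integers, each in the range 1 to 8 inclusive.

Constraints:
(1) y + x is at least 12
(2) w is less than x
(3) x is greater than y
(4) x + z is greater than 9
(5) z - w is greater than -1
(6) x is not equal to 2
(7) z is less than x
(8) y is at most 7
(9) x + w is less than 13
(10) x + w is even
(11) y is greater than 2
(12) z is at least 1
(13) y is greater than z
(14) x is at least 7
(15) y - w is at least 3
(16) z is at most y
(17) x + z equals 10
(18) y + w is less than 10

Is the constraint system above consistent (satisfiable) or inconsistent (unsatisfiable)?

Satisfiable

One satisfying assignment is x = 8, y = 6, z = 2, w = 2.
For the less obvious constraints — constraint 1: y + x = 14; constraint 4: x + z = 10; constraint 5: z - w = 0 — and the others hold by inspection.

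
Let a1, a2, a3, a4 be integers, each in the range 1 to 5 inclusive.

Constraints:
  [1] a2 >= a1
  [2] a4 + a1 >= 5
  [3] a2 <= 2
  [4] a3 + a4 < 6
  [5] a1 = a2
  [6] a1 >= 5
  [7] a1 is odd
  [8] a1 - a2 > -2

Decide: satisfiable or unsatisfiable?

From constraints 1 and 6: a2 ≥ a1 and a1 ≥ 5, so a2 ≥ 5. From constraint 3: a2 ≤ 2. But 2 < 5, so no value of a2 works.

Unsatisfiable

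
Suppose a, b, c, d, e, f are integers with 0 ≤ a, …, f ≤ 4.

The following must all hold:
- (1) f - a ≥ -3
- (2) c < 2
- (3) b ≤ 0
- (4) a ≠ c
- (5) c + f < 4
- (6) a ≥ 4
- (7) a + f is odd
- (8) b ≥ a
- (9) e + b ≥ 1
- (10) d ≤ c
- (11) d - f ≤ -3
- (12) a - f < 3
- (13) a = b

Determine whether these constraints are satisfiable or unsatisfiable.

Unsatisfiable

From constraint 6: a ≥ 4. From constraints 3 and 8: a ≤ b and b ≤ 0, so a ≤ 0. But 0 < 4, so no value of a works.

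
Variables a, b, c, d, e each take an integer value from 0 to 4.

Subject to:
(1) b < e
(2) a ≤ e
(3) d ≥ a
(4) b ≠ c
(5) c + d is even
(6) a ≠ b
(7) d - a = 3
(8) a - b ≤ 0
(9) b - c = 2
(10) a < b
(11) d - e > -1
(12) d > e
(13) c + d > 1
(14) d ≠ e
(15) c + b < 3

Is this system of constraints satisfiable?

Satisfiable

Try a = 1, b = 2, c = 0, d = 4, e = 3.
Check constraint 7: d - a = 3; constraint 8: a - b = -1; constraint 9: b - c = 2. The remaining constraints are straightforward to verify.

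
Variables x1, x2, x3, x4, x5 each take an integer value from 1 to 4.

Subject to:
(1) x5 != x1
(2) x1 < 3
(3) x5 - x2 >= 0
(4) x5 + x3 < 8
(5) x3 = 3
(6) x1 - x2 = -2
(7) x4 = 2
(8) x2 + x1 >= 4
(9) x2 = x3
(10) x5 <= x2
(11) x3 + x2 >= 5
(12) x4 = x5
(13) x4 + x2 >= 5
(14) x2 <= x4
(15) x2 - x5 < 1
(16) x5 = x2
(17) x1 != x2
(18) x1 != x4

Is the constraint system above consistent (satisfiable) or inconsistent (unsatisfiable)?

Unsatisfiable

Constraint 7 fixes x4 = 2 and constraint 5 fixes x3 = 3. Constraints 9, 12, and 16 give x4 = x5 = x2 = x3, so x4 = x3. But 2 ≠ 3 — contradiction.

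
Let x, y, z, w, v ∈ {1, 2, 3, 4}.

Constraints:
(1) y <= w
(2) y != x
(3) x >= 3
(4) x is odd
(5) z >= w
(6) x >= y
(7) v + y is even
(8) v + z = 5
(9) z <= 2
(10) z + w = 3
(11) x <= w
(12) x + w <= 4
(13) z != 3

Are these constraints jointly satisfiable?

Unsatisfiable

From constraints 3 and 11: w ≥ x and x ≥ 3, so w ≥ 3. From constraints 5 and 9: w ≤ z and z ≤ 2, so w ≤ 2. But 2 < 3, so no value of w works.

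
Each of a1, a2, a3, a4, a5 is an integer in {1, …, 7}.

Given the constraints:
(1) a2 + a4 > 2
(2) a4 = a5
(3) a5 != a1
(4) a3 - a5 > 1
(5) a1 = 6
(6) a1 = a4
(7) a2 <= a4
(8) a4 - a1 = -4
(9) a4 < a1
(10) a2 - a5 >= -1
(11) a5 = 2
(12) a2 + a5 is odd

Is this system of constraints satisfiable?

Unsatisfiable

Constraint 5 fixes a1 = 6 and constraint 11 fixes a5 = 2. Constraints 2 and 6 give a1 = a4 = a5, so a1 = a5. But 6 ≠ 2 — contradiction.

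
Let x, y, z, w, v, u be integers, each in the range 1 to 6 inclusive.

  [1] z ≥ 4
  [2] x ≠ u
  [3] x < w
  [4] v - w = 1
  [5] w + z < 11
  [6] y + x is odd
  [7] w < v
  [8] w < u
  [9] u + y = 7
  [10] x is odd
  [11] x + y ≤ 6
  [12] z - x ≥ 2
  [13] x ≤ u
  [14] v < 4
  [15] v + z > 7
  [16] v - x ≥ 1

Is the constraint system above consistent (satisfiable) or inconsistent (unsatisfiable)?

Satisfiable

Try x = 1, y = 2, z = 6, w = 2, v = 3, u = 5.
Check constraint 4: v - w = 1; constraint 5: w + z = 8; constraint 9: u + y = 7. The remaining constraints are straightforward to verify.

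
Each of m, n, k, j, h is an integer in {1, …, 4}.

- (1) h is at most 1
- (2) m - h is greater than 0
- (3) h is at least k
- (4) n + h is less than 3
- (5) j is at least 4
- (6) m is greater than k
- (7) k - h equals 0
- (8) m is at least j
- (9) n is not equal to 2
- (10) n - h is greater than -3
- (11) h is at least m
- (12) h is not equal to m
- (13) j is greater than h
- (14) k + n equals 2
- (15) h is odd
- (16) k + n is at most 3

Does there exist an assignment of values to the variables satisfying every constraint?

Unsatisfiable

From constraints 5 and 8: m ≥ j and j ≥ 4, so m ≥ 4. From constraints 1 and 11: m ≤ h and h ≤ 1, so m ≤ 1. But 1 < 4, so no value of m works.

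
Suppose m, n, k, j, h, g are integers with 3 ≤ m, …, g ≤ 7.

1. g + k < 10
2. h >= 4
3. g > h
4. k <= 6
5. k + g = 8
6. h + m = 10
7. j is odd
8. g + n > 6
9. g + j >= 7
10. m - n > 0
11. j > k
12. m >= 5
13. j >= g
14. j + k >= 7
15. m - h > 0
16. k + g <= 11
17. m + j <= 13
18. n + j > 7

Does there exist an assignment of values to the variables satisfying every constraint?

One satisfying assignment is m = 6, n = 4, k = 3, j = 5, h = 4, g = 5.
For the less obvious constraints — constraint 1: g + k = 8; constraint 5: k + g = 8; constraint 6: h + m = 10 — and the others hold by inspection.

Satisfiable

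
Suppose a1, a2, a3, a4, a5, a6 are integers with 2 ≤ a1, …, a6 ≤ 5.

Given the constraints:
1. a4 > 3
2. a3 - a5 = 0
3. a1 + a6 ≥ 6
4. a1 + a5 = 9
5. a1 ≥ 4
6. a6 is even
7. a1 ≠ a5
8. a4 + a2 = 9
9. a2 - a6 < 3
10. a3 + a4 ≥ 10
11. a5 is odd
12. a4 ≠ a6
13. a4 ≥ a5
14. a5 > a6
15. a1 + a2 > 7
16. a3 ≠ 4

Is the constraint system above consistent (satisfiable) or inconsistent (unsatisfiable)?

Take a1 = 4, a2 = 4, a3 = 5, a4 = 5, a5 = 5, a6 = 4. Then constraint 2: a3 - a5 = 0; constraint 3: a1 + a6 = 8; constraint 4: a1 + a5 = 9, and every other listed constraint is also met.

Satisfiable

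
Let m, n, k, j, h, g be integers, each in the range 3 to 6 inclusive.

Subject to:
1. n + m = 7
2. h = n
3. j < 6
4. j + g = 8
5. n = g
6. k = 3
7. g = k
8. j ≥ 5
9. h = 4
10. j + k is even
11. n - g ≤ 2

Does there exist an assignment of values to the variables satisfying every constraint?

Constraint 9 fixes h = 4 and constraint 6 fixes k = 3. Constraints 2, 5, and 7 give h = n = g = k, so h = k. But 4 ≠ 3 — contradiction.

Unsatisfiable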